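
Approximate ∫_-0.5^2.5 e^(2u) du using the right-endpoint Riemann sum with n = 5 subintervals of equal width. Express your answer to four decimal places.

Δu = (2.5 − (-0.5))/5 = 0.6.
Right endpoints: 0.1, 0.7, 1.3, 1.9, 2.5.
f(0.1) ≈ 1.2214, f(0.7) ≈ 4.0552, f(1.3) ≈ 13.4637, f(1.9) ≈ 44.7012, f(2.5) ≈ 148.4132.
Sum = Δu · [f(0.1) + f(0.7) + f(1.3) + f(1.9) + f(2.5)].
Sum ≈ 127.1128.

127.1128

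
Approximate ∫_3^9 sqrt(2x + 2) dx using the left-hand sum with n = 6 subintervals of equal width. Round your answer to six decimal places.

Δx = (9 − 3)/6 = 1.
Left endpoints: 3, 4, 5, 6, 7, 8.
f(3) ≈ 2.828427, f(4) ≈ 3.162278, f(5) ≈ 3.464102, f(6) ≈ 3.741657, f(7) ≈ 4.000000, f(8) ≈ 4.242641.
Sum = Δx · [f(3) + f(4) + f(5) + ...].
Sum ≈ 21.439104.

21.439104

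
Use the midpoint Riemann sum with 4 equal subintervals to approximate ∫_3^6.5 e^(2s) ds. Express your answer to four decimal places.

Δs = (6.5 − 3)/4 = 0.875.
Midpoints: 3.4375, 4.3125, 5.1875, 6.0625.
f(3.4375) ≈ 967.7754, f(4.3125) ≈ 5569.1627, f(5.1875) ≈ 32048.3186, f(6.0625) ≈ 184425.3401.
Sum = Δs · [f(3.4375) + f(4.3125) + f(5.1875) + f(6.0625)].
Sum ≈ 195134.2722.

195134.2722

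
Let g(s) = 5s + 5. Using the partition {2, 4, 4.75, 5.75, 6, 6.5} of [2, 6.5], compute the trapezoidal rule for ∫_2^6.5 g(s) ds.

118.125

Subinterval widths: 2, 0.75, 1, 0.25, 0.5.
g(2) = 15, g(4) = 25, g(4.75) = 28.75, g(5.75) = 33.75, g(6) = 35, g(6.5) = 37.5.
On each subinterval the trapezoid contributes (Δs_i/2)·[g(s_{i-1}) + g(s_i)].
Sum = 118.125.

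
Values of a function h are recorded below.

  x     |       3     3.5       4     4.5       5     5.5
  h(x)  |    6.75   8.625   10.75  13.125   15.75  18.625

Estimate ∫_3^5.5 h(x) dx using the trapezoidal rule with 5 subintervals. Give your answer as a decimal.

Δx = 0.5.
T_5 = (0.5/2)·[6.75 + 2·8.625 + 2·10.75 + 2·13.125 + 2·15.75 + 18.625] = 30.46875.

30.46875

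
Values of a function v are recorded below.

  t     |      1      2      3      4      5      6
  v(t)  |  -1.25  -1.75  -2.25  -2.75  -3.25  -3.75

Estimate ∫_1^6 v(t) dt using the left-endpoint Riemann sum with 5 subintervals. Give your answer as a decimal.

-11.25

Δt = 1.
Sum = 1·[(-1.25) + (-1.75) + (-2.25) + (-2.75) + (-3.25)] = -11.25.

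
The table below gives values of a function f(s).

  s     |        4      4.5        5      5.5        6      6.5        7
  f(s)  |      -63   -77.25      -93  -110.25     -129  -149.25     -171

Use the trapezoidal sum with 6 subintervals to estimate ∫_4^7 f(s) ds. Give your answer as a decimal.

-337.875

Δs = 0.5.
T_6 = (0.5/2)·[(-63) + 2·(-77.25) + 2·(-93) + 2·(-110.25) + 2·(-129) + 2·(-149.25) + (-171)] = -337.875.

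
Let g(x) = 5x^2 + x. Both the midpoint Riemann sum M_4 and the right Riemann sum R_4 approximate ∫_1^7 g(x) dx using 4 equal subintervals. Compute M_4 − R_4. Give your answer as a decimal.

M_4 = 588.375.
R_4 = 789.75.
M_4 − R_4 = -201.375.

-201.375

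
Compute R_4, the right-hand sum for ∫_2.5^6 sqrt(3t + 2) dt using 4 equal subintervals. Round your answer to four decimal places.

Δt = (6 − 2.5)/4 = 0.875.
Right endpoints: 3.375, 4.25, 5.125, 6.
f(3.375) ≈ 3.4821, f(4.25) ≈ 3.8406, f(5.125) ≈ 4.1683, f(6) ≈ 4.4721.
Sum = Δt · [f(3.375) + f(4.25) + f(5.125) + f(6)].
Sum ≈ 13.9677.

13.9677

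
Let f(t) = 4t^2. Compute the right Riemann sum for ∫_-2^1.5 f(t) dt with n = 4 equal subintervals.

13.890625

Δt = (1.5 − (-2))/4 = 0.875.
Right endpoints: -1.125, -0.25, 0.625, 1.5.
f(-1.125) = 5.0625, f(-0.25) = 0.25, f(0.625) = 1.5625, f(1.5) = 9.
Sum = Δt · [f(-1.125) + f(-0.25) + f(0.625) + f(1.5)].
Sum = 13.890625.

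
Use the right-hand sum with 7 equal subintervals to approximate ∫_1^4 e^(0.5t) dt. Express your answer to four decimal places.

12.7546

Δt = (4 − 1)/7 = 3/7.
Right endpoints: 10/7, 13/7, 16/7, 19/7, 22/7, 25/7, 4.
f(10/7) ≈ 2.0427, f(13/7) ≈ 2.5309, f(16/7) ≈ 3.1357, f(19/7) ≈ 3.8851, f(22/7) ≈ 4.8135, f(25/7) ≈ 5.9638, f(4) ≈ 7.3891.
Sum = Δt · [f(10/7) + f(13/7) + f(16/7) + ...].
Sum ≈ 12.7546.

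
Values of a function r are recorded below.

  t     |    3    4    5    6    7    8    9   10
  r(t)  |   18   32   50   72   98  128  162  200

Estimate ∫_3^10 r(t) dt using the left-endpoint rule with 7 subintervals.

560

Δt = 1.
Sum = 1·[18 + 32 + 50 + 72 + 98 + 128 + 162] = 560.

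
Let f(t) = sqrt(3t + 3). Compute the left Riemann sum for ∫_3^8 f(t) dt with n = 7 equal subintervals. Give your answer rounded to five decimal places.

21.31459

Δt = (8 − 3)/7 = 5/7.
Left endpoints: 3, 26/7, 31/7, 36/7, 41/7, 46/7, 51/7.
f(3) ≈ 3.46410, f(26/7) ≈ 3.76070, f(31/7) ≈ 4.03556, f(36/7) ≈ 4.29285, f(41/7) ≈ 4.53557, f(46/7) ≈ 4.76595, f(51/7) ≈ 4.98569.
Sum = Δt · [f(3) + f(26/7) + f(31/7) + ...].
Sum ≈ 21.31459.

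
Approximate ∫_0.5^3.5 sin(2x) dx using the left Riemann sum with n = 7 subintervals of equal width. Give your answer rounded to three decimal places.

-0.061

Δx = (3.5 − 0.5)/7 = 3/7.
Left endpoints: 0.5, 13/14, 19/14, 25/14, 31/14, 37/14, 43/14.
f(0.5) ≈ 0.841, f(13/14) ≈ 0.959, f(19/14) ≈ 0.414, f(25/14) ≈ -0.417, f(31/14) ≈ -0.960, f(37/14) ≈ -0.840, f(43/14) ≈ -0.140.
Sum = Δx · [f(0.5) + f(13/14) + f(19/14) + ...].
Sum ≈ -0.061.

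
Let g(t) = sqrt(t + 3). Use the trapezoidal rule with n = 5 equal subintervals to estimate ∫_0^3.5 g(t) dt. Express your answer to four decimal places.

Δt = (3.5 − 0)/5 = 0.7.
g(0) ≈ 1.7321, g(0.7) ≈ 1.9235, g(1.4) ≈ 2.0976, g(2.1) ≈ 2.2583, g(2.8) ≈ 2.4083, g(3.5) ≈ 2.5495.
T_5 = (Δt/2)·[g(t_0) + 2g(t_1) + ... + 2g(t_{4}) + g(t_5)].
Sum ≈ 7.5800.

7.5800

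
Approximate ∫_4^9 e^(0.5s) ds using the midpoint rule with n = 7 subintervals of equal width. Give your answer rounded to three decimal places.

Δs = (9 − 4)/7 = 5/7.
Midpoints: 61/14, 71/14, 81/14, 6.5, 101/14, 111/14, 121/14.
f(61/14) ≈ 8.834, f(71/14) ≈ 12.625, f(81/14) ≈ 18.045, f(6.5) ≈ 25.790, f(101/14) ≈ 36.861, f(111/14) ≈ 52.683, f(121/14) ≈ 75.296.
Sum = Δs · [f(61/14) + f(71/14) + f(81/14) + ...].
Sum ≈ 164.381.

164.381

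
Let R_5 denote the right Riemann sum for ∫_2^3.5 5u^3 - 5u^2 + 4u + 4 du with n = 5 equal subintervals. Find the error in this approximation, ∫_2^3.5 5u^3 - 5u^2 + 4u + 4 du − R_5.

-21.684375

Exact integral: ∫_2^3.5 f(u) du = 131.953125.
R_5 = 153.6375.
Error = 131.953125 − 153.6375 = -21.684375.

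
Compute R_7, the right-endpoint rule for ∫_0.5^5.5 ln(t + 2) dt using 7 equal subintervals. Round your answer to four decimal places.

8.2021

Δt = (5.5 − 0.5)/7 = 5/7.
Right endpoints: 17/14, 27/14, 37/14, 47/14, 57/14, 67/14, 5.5.
f(17/14) ≈ 1.1676, f(27/14) ≈ 1.3683, f(37/14) ≈ 1.5353, f(47/14) ≈ 1.6784, f(57/14) ≈ 1.8036, f(67/14) ≈ 1.9148, f(5.5) ≈ 2.0149.
Sum = Δt · [f(17/14) + f(27/14) + f(37/14) + ...].
Sum ≈ 8.2021.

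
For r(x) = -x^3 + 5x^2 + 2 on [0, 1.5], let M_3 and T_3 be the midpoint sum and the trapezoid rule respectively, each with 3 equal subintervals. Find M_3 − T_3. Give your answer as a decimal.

-0.2578125

M_3 = 7.2734375.
T_3 = 7.53125.
M_3 − T_3 = -0.2578125.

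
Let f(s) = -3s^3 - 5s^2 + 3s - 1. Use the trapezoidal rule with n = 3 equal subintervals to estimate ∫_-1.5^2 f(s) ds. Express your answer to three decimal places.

Δs = (2 − (-1.5))/3 = 7/6.
f(-1.5) = -6.625, f(-1/3) = -22/9, f(5/6) = -89/24, f(2) = -39.
T_3 = (Δs/2)·[f(s_0) + 2f(s_1) + 2f(s_2) + f(s_3)].
Sum ≈ -33.793.

-33.793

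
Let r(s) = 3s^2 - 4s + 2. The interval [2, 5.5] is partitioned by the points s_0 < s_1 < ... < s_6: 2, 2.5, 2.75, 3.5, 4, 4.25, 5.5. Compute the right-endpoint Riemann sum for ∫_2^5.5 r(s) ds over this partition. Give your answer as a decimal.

Subinterval widths: 0.5, 0.25, 0.75, 0.5, 0.25, 1.25.
Right endpoints: 2.5, 2.75, 3.5, 4, 4.25, 5.5.
r(2.5) = 10.75, r(2.75) = 13.6875, r(3.5) = 24.75, r(4) = 34, r(4.25) = 39.1875, r(5.5) = 70.75.
Sum = Σ Δs_i · r(s_i).
Sum = 142.59375.

142.59375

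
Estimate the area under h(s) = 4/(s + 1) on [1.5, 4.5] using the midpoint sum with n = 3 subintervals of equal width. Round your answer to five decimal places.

3.13333

Δs = (4.5 − 1.5)/3 = 1.
Midpoints: 2, 3, 4.
h(2) = 4/3, h(3) = 1, h(4) = 0.8.
Sum = Δs · [h(2) + h(3) + h(4)].
Sum ≈ 3.13333.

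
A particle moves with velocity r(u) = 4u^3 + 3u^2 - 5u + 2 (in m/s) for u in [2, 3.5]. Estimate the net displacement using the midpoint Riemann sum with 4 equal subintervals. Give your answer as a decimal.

150.6796875

Δu = (3.5 − 2)/4 = 0.375.
Midpoints: 2.1875, 2.5625, 2.9375, 3.3125.
r(2.1875) = 48423/1024, r(2.5625) = 78021/1024, r(2.9375) = 117339/1024, r(3.3125) = 167673/1024.
Sum = Δu · [r(2.1875) + r(2.5625) + r(2.9375) + r(3.3125)].
Sum = 150.6796875.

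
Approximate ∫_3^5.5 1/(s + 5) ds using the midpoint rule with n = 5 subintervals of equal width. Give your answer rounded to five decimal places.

0.27187

Δs = (5.5 − 3)/5 = 0.5.
Midpoints: 3.25, 3.75, 4.25, 4.75, 5.25.
f(3.25) = 4/33, f(3.75) = 4/35, f(4.25) = 4/37, f(4.75) = 4/39, f(5.25) = 4/41.
Sum = Δs · [f(3.25) + f(3.75) + f(4.25) + f(4.75) + f(5.25)].
Sum ≈ 0.27187.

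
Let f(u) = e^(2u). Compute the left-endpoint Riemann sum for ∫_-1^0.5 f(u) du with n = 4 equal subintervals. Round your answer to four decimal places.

0.8671

Δu = (0.5 − (-1))/4 = 0.375.
Left endpoints: -1, -0.625, -0.25, 0.125.
f(-1) ≈ 0.1353, f(-0.625) ≈ 0.2865, f(-0.25) ≈ 0.6065, f(0.125) ≈ 1.2840.
Sum = Δu · [f(-1) + f(-0.625) + f(-0.25) + f(0.125)].
Sum ≈ 0.8671.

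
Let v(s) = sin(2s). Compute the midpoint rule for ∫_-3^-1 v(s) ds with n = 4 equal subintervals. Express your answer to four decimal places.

0.7177

Δs = (-1 − (-3))/4 = 0.5.
Midpoints: -2.75, -2.25, -1.75, -1.25.
v(-2.75) ≈ 0.7055, v(-2.25) ≈ 0.9775, v(-1.75) ≈ 0.3508, v(-1.25) ≈ -0.5985.
Sum = Δs · [v(-2.75) + v(-2.25) + v(-1.75) + v(-1.25)].
Sum ≈ 0.7177.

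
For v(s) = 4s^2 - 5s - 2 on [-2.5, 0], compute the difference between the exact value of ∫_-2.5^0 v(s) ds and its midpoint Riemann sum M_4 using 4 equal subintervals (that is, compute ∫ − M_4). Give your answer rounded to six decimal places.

0.325521

Exact integral: ∫_-2.5^0 v(s) ds ≈ 31.45833333.
M_4 = 31.1328125.
Error ≈ 31.45833333 − 31.1328125 ≈ 0.325521.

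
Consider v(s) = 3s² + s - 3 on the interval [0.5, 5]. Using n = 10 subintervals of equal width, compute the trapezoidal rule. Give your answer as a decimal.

Δs = (5 − 0.5)/10 = 0.45.
v(0.5) = -1.75, v(0.95) = 0.6575, v(1.4) = 4.28, v(1.85) = 9.1175, v(2.3) = 15.17, v(2.75) = 22.4375, v(3.2) = 30.92, v(3.65) = 40.6175, v(4.1) = 51.53, v(4.55) = 63.6575, v(5) = 77.
T_10 = (Δs/2)·[v(s_0) + 2v(s_1) + ... + 2v(s_{9}) + v(s_10)].
Sum = 124.205625.

124.205625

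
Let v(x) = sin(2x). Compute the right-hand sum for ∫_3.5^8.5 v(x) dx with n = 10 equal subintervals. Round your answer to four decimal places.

Δx = (8.5 − 3.5)/10 = 0.5.
Right endpoints: 4, 4.5, 5, 5.5, 6, 6.5, 7, 7.5, 8, 8.5.
v(4) ≈ 0.9894, v(4.5) ≈ 0.4121, v(5) ≈ -0.5440, v(5.5) ≈ -1.0000, v(6) ≈ -0.5366, v(6.5) ≈ 0.4202, v(7) ≈ 0.9906, v(7.5) ≈ 0.6503, v(8) ≈ -0.2879, v(8.5) ≈ -0.9614.
Sum = Δx · [v(4) + v(4.5) + v(5) + ...].
Sum ≈ 0.0663.

0.0663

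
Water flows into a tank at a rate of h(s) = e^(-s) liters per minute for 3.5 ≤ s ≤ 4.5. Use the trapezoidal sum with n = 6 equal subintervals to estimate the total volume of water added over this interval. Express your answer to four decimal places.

Δs = (4.5 − 3.5)/6 = 1/6.
h(3.5) ≈ 0.0302, h(11/3) ≈ 0.0256, h(23/6) ≈ 0.0216, h(4) ≈ 0.0183, h(25/6) ≈ 0.0155, h(13/3) ≈ 0.0131, h(4.5) ≈ 0.0111.
T_6 = (Δs/2)·[h(s_0) + 2h(s_1) + ... + 2h(s_{5}) + h(s_6)].
Sum ≈ 0.0191.

0.0191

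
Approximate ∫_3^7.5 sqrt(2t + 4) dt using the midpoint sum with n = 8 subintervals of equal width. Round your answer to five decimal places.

17.06658

Δt = (7.5 − 3)/8 = 0.5625.
Midpoints: 3.28125, 3.84375, 4.40625, 4.96875, 5.53125, 6.09375, 6.65625, 7.21875.
f(3.28125) ≈ 3.25000, f(3.84375) ≈ 3.41870, f(4.40625) ≈ 3.57946, f(4.96875) ≈ 3.73330, f(5.53125) ≈ 3.88104, f(6.09375) ≈ 4.02337, f(6.65625) ≈ 4.16083, f(7.21875) ≈ 4.29389.
Sum = Δt · [f(3.28125) + f(3.84375) + f(4.40625) + ...].
Sum ≈ 17.06658.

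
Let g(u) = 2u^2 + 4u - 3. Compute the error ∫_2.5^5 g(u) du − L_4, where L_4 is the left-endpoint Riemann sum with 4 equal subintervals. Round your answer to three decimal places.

Exact integral: ∫_2.5^5 g(u) du ≈ 102.91667.
L_4 = 88.3984375.
Error ≈ 102.91667 − 88.3984375 ≈ 14.518.

14.518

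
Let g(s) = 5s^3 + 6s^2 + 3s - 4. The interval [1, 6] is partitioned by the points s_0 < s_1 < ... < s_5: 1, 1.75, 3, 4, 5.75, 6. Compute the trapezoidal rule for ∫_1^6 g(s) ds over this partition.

2177.34375

Subinterval widths: 0.75, 1.25, 1, 1.75, 0.25.
g(1) = 10, g(1.75) = 46.421875, g(3) = 194, g(4) = 424, g(5.75) = 1162.171875, g(6) = 1310.
On each subinterval the trapezoid contributes (Δs_i/2)·[g(s_{i-1}) + g(s_i)].
Sum = 2177.34375.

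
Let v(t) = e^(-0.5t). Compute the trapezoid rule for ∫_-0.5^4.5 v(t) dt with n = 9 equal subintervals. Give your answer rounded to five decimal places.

Δt = (4.5 − (-0.5))/9 = 5/9.
v(-0.5) ≈ 1.28403, v(1/18) ≈ 0.97260, v(11/18) ≈ 0.73671, v(7/6) ≈ 0.55804, v(31/18) ≈ 0.42269, v(41/18) ≈ 0.32017, v(17/6) ≈ 0.24252, v(61/18) ≈ 0.18370, v(71/18) ≈ 0.13915, v(4.5) ≈ 0.10540.
T_9 = (Δt/2)·[v(t_0) + 2v(t_1) + ... + 2v(t_{8}) + v(t_9)].
Sum ≈ 2.37239.

2.37239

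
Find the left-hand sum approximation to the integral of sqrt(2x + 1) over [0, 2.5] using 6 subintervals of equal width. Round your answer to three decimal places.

4.255

Δx = (2.5 − 0)/6 = 5/12.
Left endpoints: 0, 5/12, 5/6, 1.25, 5/3, 25/12.
f(0) ≈ 1.000, f(5/12) ≈ 1.354, f(5/6) ≈ 1.633, f(1.25) ≈ 1.871, f(5/3) ≈ 2.082, f(25/12) ≈ 2.273.
Sum = Δx · [f(0) + f(5/12) + f(5/6) + ...].
Sum ≈ 4.255.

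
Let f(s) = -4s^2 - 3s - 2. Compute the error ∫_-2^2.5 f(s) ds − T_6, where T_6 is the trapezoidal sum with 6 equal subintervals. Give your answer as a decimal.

Exact integral: ∫_-2^2.5 f(s) ds = -43.875.
T_6 = -45.5625.
Error = -43.875 − (-45.5625) = 1.6875.

1.6875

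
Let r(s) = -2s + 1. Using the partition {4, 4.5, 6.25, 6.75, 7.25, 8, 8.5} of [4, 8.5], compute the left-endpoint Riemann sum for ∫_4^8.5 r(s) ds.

Subinterval widths: 0.5, 1.75, 0.5, 0.5, 0.75, 0.5.
Left endpoints: 4, 4.5, 6.25, 6.75, 7.25, 8.
r(4) = -7, r(4.5) = -8, r(6.25) = -11.5, r(6.75) = -12.5, r(7.25) = -13.5, r(8) = -15.
Sum = Σ Δs_i · r(s_i).
Sum = -47.125.

-47.125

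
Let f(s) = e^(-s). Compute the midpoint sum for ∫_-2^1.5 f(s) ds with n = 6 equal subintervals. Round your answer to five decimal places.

Δs = (1.5 − (-2))/6 = 7/12.
Midpoints: -41/24, -1.125, -13/24, 1/24, 0.625, 29/24.
f(-41/24) ≈ 5.51975, f(-1.125) ≈ 3.08022, f(-13/24) ≈ 1.71887, f(1/24) ≈ 0.95919, f(0.625) ≈ 0.53526, f(29/24) ≈ 0.29869.
Sum = Δs · [f(-41/24) + f(-1.125) + f(-13/24) + ...].
Sum ≈ 7.06533.

7.06533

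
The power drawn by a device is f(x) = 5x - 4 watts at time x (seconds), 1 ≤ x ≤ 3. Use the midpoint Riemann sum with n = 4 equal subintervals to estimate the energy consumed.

Δx = (3 − 1)/4 = 0.5.
Midpoints: 1.25, 1.75, 2.25, 2.75.
f(1.25) = 2.25, f(1.75) = 4.75, f(2.25) = 7.25, f(2.75) = 9.75.
Sum = Δx · [f(1.25) + f(1.75) + f(2.25) + f(2.75)].
Sum = 12.

12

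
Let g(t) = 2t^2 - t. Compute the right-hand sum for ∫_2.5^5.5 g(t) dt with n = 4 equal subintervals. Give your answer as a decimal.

105.9375

Δt = (5.5 − 2.5)/4 = 0.75.
Right endpoints: 3.25, 4, 4.75, 5.5.
g(3.25) = 17.875, g(4) = 28, g(4.75) = 40.375, g(5.5) = 55.
Sum = Δt · [g(3.25) + g(4) + g(4.75) + g(5.5)].
Sum = 105.9375.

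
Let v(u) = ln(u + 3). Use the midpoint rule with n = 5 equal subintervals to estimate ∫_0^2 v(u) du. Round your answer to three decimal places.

2.752

Δu = (2 − 0)/5 = 0.4.
Midpoints: 0.2, 0.6, 1, 1.4, 1.8.
v(0.2) ≈ 1.163, v(0.6) ≈ 1.281, v(1) ≈ 1.386, v(1.4) ≈ 1.482, v(1.8) ≈ 1.569.
Sum = Δu · [v(0.2) + v(0.6) + v(1) + v(1.4) + v(1.8)].
Sum ≈ 2.752.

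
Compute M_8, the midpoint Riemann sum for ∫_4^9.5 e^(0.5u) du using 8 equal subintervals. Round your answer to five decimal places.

Δu = (9.5 − 4)/8 = 0.6875.
Midpoints: 4.34375, 5.03125, 5.71875, 6.40625, 7.09375, 7.78125, 8.46875, 9.15625.
f(4.34375) ≈ 8.77472, f(5.03125) ≈ 12.37434, f(5.71875) ≈ 17.45062, f(6.40625) ≈ 24.60931, f(7.09375) ≈ 34.70470, f(7.78125) ≈ 48.94147, f(8.46875) ≈ 69.01853, f(9.15625) ≈ 97.33173.
Sum = Δu · [f(4.34375) + f(5.03125) + f(5.71875) + ...].
Sum ≈ 215.32872.

215.32872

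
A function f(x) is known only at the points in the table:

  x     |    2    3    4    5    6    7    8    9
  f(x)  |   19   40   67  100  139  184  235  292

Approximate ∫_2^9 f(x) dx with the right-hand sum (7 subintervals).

1057

Δx = 1.
Sum = 1·[40 + 67 + 100 + 139 + 184 + 235 + 292] = 1057.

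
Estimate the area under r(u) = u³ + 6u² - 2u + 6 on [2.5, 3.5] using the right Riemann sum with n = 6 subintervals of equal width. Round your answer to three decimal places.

87.424

Δu = (3.5 − 2.5)/6 = 1/6.
Right endpoints: 8/3, 17/6, 3, 19/6, 10/3, 3.5.
r(8/3) = 1682/27, r(17/6) = 15389/216, r(3) = 81, r(19/6) = 19783/216, r(10/3) = 2782/27, r(3.5) = 115.375.
Sum = Δu · [r(8/3) + r(17/6) + r(3) + ...].
Sum ≈ 87.424.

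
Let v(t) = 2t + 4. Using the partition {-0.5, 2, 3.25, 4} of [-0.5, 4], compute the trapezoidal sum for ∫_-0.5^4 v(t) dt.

Subinterval widths: 2.5, 1.25, 0.75.
v(-0.5) = 3, v(2) = 8, v(3.25) = 10.5, v(4) = 12.
On each subinterval the trapezoid contributes (Δt_i/2)·[v(t_{i-1}) + v(t_i)].
Sum = 33.75.

33.75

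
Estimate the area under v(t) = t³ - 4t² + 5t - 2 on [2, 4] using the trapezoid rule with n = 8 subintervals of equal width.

11.4375

Δt = (4 − 2)/8 = 0.25.
v(2) = 0, v(2.25) = 0.390625, v(2.5) = 1.125, v(2.75) = 2.296875, v(3) = 4, v(3.25) = 6.328125, v(3.5) = 9.375, v(3.75) = 13.234375, v(4) = 18.
T_8 = (Δt/2)·[v(t_0) + 2v(t_1) + ... + 2v(t_{7}) + v(t_8)].
Sum = 11.4375.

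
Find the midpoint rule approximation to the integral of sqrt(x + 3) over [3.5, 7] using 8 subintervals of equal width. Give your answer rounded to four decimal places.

10.0343

Δx = (7 − 3.5)/8 = 0.4375.
Midpoints: 3.71875, 4.15625, 4.59375, 5.03125, 5.46875, 5.90625, 6.34375, 6.78125.
f(3.71875) ≈ 2.5921, f(4.15625) ≈ 2.6751, f(4.59375) ≈ 2.7557, f(5.03125) ≈ 2.8339, f(5.46875) ≈ 2.9101, f(5.90625) ≈ 2.9843, f(6.34375) ≈ 3.0568, f(6.78125) ≈ 3.1275.
Sum = Δx · [f(3.71875) + f(4.15625) + f(4.59375) + ...].
Sum ≈ 10.0343.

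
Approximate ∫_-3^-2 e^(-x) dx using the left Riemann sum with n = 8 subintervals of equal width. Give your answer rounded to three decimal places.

Δx = (-2 − (-3))/8 = 0.125.
Left endpoints: -3, -2.875, -2.75, -2.625, -2.5, -2.375, -2.25, -2.125.
f(-3) ≈ 20.086, f(-2.875) ≈ 17.725, f(-2.75) ≈ 15.643, f(-2.625) ≈ 13.805, f(-2.5) ≈ 12.182, f(-2.375) ≈ 10.751, f(-2.25) ≈ 9.488, f(-2.125) ≈ 8.373.
Sum = Δx · [f(-3) + f(-2.875) + f(-2.75) + ...].
Sum ≈ 13.507.

13.507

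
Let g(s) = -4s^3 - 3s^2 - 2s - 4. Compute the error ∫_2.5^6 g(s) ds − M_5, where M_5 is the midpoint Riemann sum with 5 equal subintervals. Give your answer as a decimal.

-7.7175

Exact integral: ∫_2.5^6 g(s) ds = -1501.0625.
M_5 = -1493.345.
Error = -1501.0625 − (-1493.345) = -7.7175.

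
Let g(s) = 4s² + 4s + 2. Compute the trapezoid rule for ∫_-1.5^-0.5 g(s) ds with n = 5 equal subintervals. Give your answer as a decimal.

Δs = (-0.5 − (-1.5))/5 = 0.2.
g(-1.5) = 5, g(-1.3) = 3.56, g(-1.1) = 2.44, g(-0.9) = 1.64, g(-0.7) = 1.16, g(-0.5) = 1.
T_5 = (Δs/2)·[g(s_0) + 2g(s_1) + ... + 2g(s_{4}) + g(s_5)].
Sum = 2.36.

2.36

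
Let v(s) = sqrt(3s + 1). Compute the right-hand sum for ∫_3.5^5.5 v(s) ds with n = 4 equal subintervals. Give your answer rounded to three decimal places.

Δs = (5.5 − 3.5)/4 = 0.5.
Right endpoints: 4, 4.5, 5, 5.5.
v(4) ≈ 3.606, v(4.5) ≈ 3.808, v(5) ≈ 4.000, v(5.5) ≈ 4.183.
Sum = Δs · [v(4) + v(4.5) + v(5) + v(5.5)].
Sum ≈ 7.798.

7.798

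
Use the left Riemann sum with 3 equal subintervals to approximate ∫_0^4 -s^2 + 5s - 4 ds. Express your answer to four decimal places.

Δs = (4 − 0)/3 = 4/3.
Left endpoints: 0, 4/3, 8/3.
f(0) = -4, f(4/3) = 8/9, f(8/3) = 20/9.
Sum = Δs · [f(0) + f(4/3) + f(8/3)].
Sum ≈ -1.1852.

-1.1852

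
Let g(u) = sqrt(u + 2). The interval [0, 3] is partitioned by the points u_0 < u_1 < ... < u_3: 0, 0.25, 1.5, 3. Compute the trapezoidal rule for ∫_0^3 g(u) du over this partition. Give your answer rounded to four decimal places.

5.5512

Subinterval widths: 0.25, 1.25, 1.5.
g(0) ≈ 1.4142, g(0.25) ≈ 1.5000, g(1.5) ≈ 1.8708, g(3) ≈ 2.2361.
On each subinterval the trapezoid contributes (Δu_i/2)·[g(u_{i-1}) + g(u_i)].
Sum ≈ 5.5512.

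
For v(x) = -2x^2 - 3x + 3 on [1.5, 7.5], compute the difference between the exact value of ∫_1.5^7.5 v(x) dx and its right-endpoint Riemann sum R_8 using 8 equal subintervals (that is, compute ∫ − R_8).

48.375

Exact integral: ∫_1.5^7.5 v(x) dx = -342.
R_8 = -390.375.
Error = -342 − (-390.375) = 48.375.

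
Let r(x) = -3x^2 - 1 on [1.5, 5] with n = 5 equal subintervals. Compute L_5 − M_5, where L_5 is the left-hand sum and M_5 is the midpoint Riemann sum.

22.60125

L_5 = -102.095.
M_5 = -124.69625.
L_5 − M_5 = 22.60125.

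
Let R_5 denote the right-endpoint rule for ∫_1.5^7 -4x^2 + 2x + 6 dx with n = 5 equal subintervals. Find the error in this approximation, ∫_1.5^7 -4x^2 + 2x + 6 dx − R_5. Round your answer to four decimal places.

101.2367

Exact integral: ∫_1.5^7 f(x) dx ≈ -373.083333.
R_5 = -474.32.
Error ≈ -373.083333 − (-474.32) ≈ 101.2367.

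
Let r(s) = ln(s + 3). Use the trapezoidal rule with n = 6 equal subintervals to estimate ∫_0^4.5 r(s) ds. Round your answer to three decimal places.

7.307

Δs = (4.5 − 0)/6 = 0.75.
r(0) ≈ 1.099, r(0.75) ≈ 1.322, r(1.5) ≈ 1.504, r(2.25) ≈ 1.658, r(3) ≈ 1.792, r(3.75) ≈ 1.910, r(4.5) ≈ 2.015.
T_6 = (Δs/2)·[r(s_0) + 2r(s_1) + ... + 2r(s_{5}) + r(s_6)].
Sum ≈ 7.307.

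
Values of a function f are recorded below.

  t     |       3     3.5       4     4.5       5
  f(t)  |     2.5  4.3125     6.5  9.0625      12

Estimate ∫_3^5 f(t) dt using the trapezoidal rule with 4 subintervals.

13.5625

Δt = 0.5.
T_4 = (0.5/2)·[2.5 + 2·4.3125 + 2·6.5 + 2·9.0625 + 12] = 13.5625.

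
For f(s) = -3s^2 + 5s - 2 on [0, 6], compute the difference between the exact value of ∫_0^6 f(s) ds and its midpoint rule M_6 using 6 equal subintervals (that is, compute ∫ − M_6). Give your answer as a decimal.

-1.5

Exact integral: ∫_0^6 f(s) ds = -138.
M_6 = -136.5.
Error = -138 − (-136.5) = -1.5.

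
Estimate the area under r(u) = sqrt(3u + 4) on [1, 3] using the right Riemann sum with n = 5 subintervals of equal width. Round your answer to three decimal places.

6.490

Δu = (3 − 1)/5 = 0.4.
Right endpoints: 1.4, 1.8, 2.2, 2.6, 3.
r(1.4) ≈ 2.864, r(1.8) ≈ 3.066, r(2.2) ≈ 3.256, r(2.6) ≈ 3.435, r(3) ≈ 3.606.
Sum = Δu · [r(1.4) + r(1.8) + r(2.2) + r(2.6) + r(3)].
Sum ≈ 6.490.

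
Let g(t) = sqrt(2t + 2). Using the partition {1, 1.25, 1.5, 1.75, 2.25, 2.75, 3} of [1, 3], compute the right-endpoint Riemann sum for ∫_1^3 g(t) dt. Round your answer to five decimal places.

5.02682

Subinterval widths: 0.25, 0.25, 0.25, 0.5, 0.5, 0.25.
Right endpoints: 1.25, 1.5, 1.75, 2.25, 2.75, 3.
g(1.25) ≈ 2.12132, g(1.5) ≈ 2.23607, g(1.75) ≈ 2.34521, g(2.25) ≈ 2.54951, g(2.75) ≈ 2.73861, g(3) ≈ 2.82843.
Sum = Σ Δt_i · g(t_i).
Sum ≈ 5.02682.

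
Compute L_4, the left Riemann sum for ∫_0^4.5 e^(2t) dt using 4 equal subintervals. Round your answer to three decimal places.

1073.884

Δt = (4.5 − 0)/4 = 1.125.
Left endpoints: 0, 1.125, 2.25, 3.375.
f(0) ≈ 1.000, f(1.125) ≈ 9.488, f(2.25) ≈ 90.017, f(3.375) ≈ 854.059.
Sum = Δt · [f(0) + f(1.125) + f(2.25) + f(3.375)].
Sum ≈ 1073.884.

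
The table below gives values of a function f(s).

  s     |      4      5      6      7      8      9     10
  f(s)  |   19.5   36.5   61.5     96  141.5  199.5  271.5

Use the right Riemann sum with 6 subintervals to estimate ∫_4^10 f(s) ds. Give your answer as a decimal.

806.5

Δs = 1.
Sum = 1·[36.5 + 61.5 + 96 + 141.5 + 199.5 + 271.5] = 806.5.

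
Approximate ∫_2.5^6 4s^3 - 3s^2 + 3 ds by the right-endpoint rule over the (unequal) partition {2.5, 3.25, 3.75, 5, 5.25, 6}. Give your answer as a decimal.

1396.375

Subinterval widths: 0.75, 0.5, 1.25, 0.25, 0.75.
Right endpoints: 3.25, 3.75, 5, 5.25, 6.
f(3.25) = 108.625, f(3.75) = 171.75, f(5) = 428, f(5.25) = 499.125, f(6) = 759.
Sum = Σ Δs_i · f(s_i).
Sum = 1396.375.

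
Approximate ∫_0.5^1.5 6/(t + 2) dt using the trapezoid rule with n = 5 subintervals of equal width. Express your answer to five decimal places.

Δt = (1.5 − 0.5)/5 = 0.2.
f(0.5) = 2.4, f(0.7) = 20/9, f(0.9) = 60/29, f(1.1) = 60/31, f(1.3) = 20/11, f(1.5) = 12/7.
T_5 = (Δt/2)·[f(t_0) + 2f(t_1) + ... + 2f(t_{4}) + f(t_5)].
Sum ≈ 2.02040.

2.02040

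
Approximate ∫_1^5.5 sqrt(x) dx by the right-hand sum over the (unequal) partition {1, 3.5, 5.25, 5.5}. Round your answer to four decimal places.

9.2731

Subinterval widths: 2.5, 1.75, 0.25.
Right endpoints: 3.5, 5.25, 5.5.
f(3.5) ≈ 1.8708, f(5.25) ≈ 2.2913, f(5.5) ≈ 2.3452.
Sum = Σ Δx_i · f(x_i).
Sum ≈ 9.2731.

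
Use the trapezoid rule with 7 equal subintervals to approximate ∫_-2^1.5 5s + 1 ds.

Δs = (1.5 − (-2))/7 = 0.5.
f(-2) = -9, f(-1.5) = -6.5, f(-1) = -4, f(-0.5) = -1.5, f(0) = 1, f(0.5) = 3.5, f(1) = 6, f(1.5) = 8.5.
T_7 = (Δs/2)·[f(s_0) + 2f(s_1) + ... + 2f(s_{6}) + f(s_7)].
Sum = -0.875.

-0.875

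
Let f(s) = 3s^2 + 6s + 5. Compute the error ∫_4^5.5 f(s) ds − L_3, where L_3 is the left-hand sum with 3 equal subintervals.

12.75

Exact integral: ∫_4^5.5 f(s) ds = 152.625.
L_3 = 139.875.
Error = 152.625 − 139.875 = 12.75.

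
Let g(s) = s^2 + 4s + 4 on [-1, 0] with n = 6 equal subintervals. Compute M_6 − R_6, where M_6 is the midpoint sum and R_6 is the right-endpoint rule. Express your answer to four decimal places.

M_6 ≈ 2.331019.
R_6 ≈ 2.587963.
M_6 − R_6 ≈ -0.2569.

-0.2569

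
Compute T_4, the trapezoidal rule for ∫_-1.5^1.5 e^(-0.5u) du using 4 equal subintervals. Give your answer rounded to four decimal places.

3.3277

Δu = (1.5 − (-1.5))/4 = 0.75.
f(-1.5) ≈ 2.1170, f(-0.75) ≈ 1.4550, f(0) ≈ 1.0000, f(0.75) ≈ 0.6873, f(1.5) ≈ 0.4724.
T_4 = (Δu/2)·[f(u_0) + 2f(u_1) + 2f(u_2) + 2f(u_3) + f(u_4)].
Sum ≈ 3.3277.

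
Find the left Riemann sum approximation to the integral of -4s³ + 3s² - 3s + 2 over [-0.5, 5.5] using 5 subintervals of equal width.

-463.98

Δs = (5.5 − (-0.5))/5 = 1.2.
Left endpoints: -0.5, 0.7, 1.9, 3.1, 4.3.
f(-0.5) = 4.75, f(0.7) = -0.002, f(1.9) = -20.306, f(3.1) = -97.634, f(4.3) = -273.458.
Sum = Δs · [f(-0.5) + f(0.7) + f(1.9) + f(3.1) + f(4.3)].
Sum = -463.98.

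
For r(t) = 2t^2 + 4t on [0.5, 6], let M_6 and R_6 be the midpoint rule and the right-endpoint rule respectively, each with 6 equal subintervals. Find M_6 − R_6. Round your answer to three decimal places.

M_6 ≈ 214.64641.
R_6 ≈ 259.81134.
M_6 − R_6 ≈ -45.165.

-45.165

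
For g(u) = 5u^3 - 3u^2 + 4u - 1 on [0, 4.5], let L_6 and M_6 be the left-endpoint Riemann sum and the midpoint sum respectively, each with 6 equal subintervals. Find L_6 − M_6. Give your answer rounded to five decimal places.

-135.36914

L_6 = 315.59765625.
M_6 ≈ 450.9667969.
L_6 − M_6 ≈ -135.36914.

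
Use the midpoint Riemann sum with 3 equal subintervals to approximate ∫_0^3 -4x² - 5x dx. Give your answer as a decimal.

-57.5

Δx = (3 − 0)/3 = 1.
Midpoints: 0.5, 1.5, 2.5.
f(0.5) = -3.5, f(1.5) = -16.5, f(2.5) = -37.5.
Sum = Δx · [f(0.5) + f(1.5) + f(2.5)].
Sum = -57.5.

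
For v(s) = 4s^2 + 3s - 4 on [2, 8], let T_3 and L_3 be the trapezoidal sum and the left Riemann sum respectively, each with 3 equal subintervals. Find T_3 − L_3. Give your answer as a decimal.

258

T_3 = 754.
L_3 = 496.
T_3 − L_3 = 258.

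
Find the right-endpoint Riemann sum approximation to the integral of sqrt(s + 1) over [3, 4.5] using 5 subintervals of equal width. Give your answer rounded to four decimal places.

3.3173

Δs = (4.5 − 3)/5 = 0.3.
Right endpoints: 3.3, 3.6, 3.9, 4.2, 4.5.
f(3.3) ≈ 2.0736, f(3.6) ≈ 2.1448, f(3.9) ≈ 2.2136, f(4.2) ≈ 2.2804, f(4.5) ≈ 2.3452.
Sum = Δs · [f(3.3) + f(3.6) + f(3.9) + f(4.2) + f(4.5)].
Sum ≈ 3.3173.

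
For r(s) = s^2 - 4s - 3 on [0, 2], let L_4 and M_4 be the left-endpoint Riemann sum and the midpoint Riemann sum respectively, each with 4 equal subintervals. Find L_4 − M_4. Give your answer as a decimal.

1.125

L_4 = -10.25.
M_4 = -11.375.
L_4 − M_4 = 1.125.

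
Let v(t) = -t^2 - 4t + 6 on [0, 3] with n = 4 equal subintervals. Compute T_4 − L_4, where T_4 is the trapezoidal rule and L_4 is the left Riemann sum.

T_4 = -9.28125.
L_4 = -1.40625.
T_4 − L_4 = -7.875.

-7.875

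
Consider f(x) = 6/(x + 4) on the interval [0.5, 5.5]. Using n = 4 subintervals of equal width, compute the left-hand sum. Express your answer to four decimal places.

Δx = (5.5 − 0.5)/4 = 1.25.
Left endpoints: 0.5, 1.75, 3, 4.25.
f(0.5) = 4/3, f(1.75) = 24/23, f(3) = 6/7, f(4.25) = 8/11.
Sum = Δx · [f(0.5) + f(1.75) + f(3) + f(4.25)].
Sum ≈ 4.9515.

4.9515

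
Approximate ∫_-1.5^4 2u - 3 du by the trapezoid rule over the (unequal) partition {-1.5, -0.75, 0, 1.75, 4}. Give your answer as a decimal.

Subinterval widths: 0.75, 0.75, 1.75, 2.25.
f(-1.5) = -6, f(-0.75) = -4.5, f(0) = -3, f(1.75) = 0.5, f(4) = 5.
On each subinterval the trapezoid contributes (Δu_i/2)·[f(u_{i-1}) + f(u_i)].
Sum = -2.75.

-2.75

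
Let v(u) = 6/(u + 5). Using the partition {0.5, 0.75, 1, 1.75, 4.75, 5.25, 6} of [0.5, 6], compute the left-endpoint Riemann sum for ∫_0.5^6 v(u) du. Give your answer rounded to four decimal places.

Subinterval widths: 0.25, 0.25, 0.75, 3, 0.5, 0.75.
Left endpoints: 0.5, 0.75, 1, 1.75, 4.75, 5.25.
v(0.5) = 12/11, v(0.75) = 24/23, v(1) = 1, v(1.75) = 8/9, v(4.75) = 8/13, v(5.25) = 24/41.
Sum = Σ Δu_i · v(u_i).
Sum ≈ 4.6970.

4.6970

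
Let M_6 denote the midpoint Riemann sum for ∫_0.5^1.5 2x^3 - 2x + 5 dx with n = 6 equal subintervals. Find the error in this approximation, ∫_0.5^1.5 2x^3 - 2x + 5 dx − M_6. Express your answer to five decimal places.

0.01389

Exact integral: ∫_0.5^1.5 f(x) dx = 5.5.
M_6 ≈ 5.4861111.
Error ≈ 5.5 − 5.4861111 ≈ 0.01389.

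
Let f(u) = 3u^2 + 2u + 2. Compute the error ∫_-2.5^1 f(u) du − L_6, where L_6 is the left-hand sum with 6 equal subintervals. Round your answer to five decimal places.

Exact integral: ∫_-2.5^1 f(u) du = 18.375.
L_6 ≈ 21.5225694.
Error ≈ 18.375 − 21.5225694 ≈ -3.14757.

-3.14757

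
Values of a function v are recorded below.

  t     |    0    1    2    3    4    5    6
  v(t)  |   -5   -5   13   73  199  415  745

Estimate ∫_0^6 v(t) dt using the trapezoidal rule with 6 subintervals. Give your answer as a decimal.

1065

Δt = 1.
T_6 = (1/2)·[(-5) + 2·(-5) + 2·13 + 2·73 + 2·199 + 2·415 + 745] = 1065.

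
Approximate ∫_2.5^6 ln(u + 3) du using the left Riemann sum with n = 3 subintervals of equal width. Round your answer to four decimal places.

Δu = (6 − 2.5)/3 = 7/6.
Left endpoints: 2.5, 11/3, 29/6.
f(2.5) ≈ 1.7047, f(11/3) ≈ 1.8971, f(29/6) ≈ 2.0584.
Sum = Δu · [f(2.5) + f(11/3) + f(29/6)].
Sum ≈ 6.6036.

6.6036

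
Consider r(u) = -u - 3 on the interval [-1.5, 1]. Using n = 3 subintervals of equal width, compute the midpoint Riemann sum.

-6.875

Δu = (1 − (-1.5))/3 = 5/6.
Midpoints: -13/12, -0.25, 7/12.
r(-13/12) = -23/12, r(-0.25) = -2.75, r(7/12) = -43/12.
Sum = Δu · [r(-13/12) + r(-0.25) + r(7/12)].
Sum = -6.875.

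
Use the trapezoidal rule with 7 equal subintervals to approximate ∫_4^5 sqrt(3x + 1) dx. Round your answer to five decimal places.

3.80612

Δx = (5 − 4)/7 = 1/7.
f(4) ≈ 3.60555, f(29/7) ≈ 3.66450, f(30/7) ≈ 3.72252, f(31/7) ≈ 3.77964, f(32/7) ≈ 3.83592, f(33/7) ≈ 3.89138, f(34/7) ≈ 3.94606, f(5) ≈ 4.00000.
T_7 = (Δx/2)·[f(x_0) + 2f(x_1) + ... + 2f(x_{6}) + f(x_7)].
Sum ≈ 3.80612.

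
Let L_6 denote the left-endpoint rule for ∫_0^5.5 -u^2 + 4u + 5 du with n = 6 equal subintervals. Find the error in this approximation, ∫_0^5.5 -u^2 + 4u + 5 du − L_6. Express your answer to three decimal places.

Exact integral: ∫_0^5.5 f(u) du ≈ 32.54167.
L_6 ≈ 35.55266.
Error ≈ 32.54167 − 35.55266 ≈ -3.011.

-3.011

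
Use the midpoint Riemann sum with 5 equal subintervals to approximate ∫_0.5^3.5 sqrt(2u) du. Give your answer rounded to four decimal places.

Δu = (3.5 − 0.5)/5 = 0.6.
Midpoints: 0.8, 1.4, 2, 2.6, 3.2.
f(0.8) ≈ 1.2649, f(1.4) ≈ 1.6733, f(2) ≈ 2.0000, f(2.6) ≈ 2.2804, f(3.2) ≈ 2.5298.
Sum = Δu · [f(0.8) + f(1.4) + f(2) + f(2.6) + f(3.2)].
Sum ≈ 5.8490.

5.8490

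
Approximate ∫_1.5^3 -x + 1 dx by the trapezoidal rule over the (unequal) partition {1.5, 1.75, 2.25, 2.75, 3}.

Subinterval widths: 0.25, 0.5, 0.5, 0.25.
f(1.5) = -0.5, f(1.75) = -0.75, f(2.25) = -1.25, f(2.75) = -1.75, f(3) = -2.
On each subinterval the trapezoid contributes (Δx_i/2)·[f(x_{i-1}) + f(x_i)].
Sum = -1.875.

-1.875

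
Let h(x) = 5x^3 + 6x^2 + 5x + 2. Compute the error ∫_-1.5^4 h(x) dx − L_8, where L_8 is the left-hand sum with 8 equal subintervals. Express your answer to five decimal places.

142.88989

Exact integral: ∫_-1.5^4 h(x) dx = 493.796875.
L_8 ≈ 350.9069824.
Error ≈ 493.796875 − 350.9069824 ≈ 142.88989.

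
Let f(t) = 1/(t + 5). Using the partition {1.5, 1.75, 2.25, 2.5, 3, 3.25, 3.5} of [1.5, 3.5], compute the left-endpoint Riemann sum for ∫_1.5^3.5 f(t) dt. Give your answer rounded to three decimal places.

0.275

Subinterval widths: 0.25, 0.5, 0.25, 0.5, 0.25, 0.25.
Left endpoints: 1.5, 1.75, 2.25, 2.5, 3, 3.25.
f(1.5) = 2/13, f(1.75) = 4/27, f(2.25) = 4/29, f(2.5) = 2/15, f(3) = 0.125, f(3.25) = 4/33.
Sum = Σ Δt_i · f(t_i).
Sum ≈ 0.275.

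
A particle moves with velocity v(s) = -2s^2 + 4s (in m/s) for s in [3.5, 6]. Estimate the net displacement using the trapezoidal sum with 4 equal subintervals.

-68.2421875

Δs = (6 − 3.5)/4 = 0.625.
v(3.5) = -10.5, v(4.125) = -17.53125, v(4.75) = -26.125, v(5.375) = -36.28125, v(6) = -48.
T_4 = (Δs/2)·[v(s_0) + 2v(s_1) + 2v(s_2) + 2v(s_3) + v(s_4)].
Sum = -68.2421875.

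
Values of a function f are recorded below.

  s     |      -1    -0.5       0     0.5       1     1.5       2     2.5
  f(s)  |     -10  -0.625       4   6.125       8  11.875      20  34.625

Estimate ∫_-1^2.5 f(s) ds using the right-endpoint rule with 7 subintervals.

42

Δs = 0.5.
Sum = 0.5·[(-0.625) + 4 + 6.125 + 8 + 11.875 + 20 + 34.625] = 42.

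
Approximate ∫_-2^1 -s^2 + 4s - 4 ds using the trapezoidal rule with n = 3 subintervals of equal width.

-21.5

Δs = (1 − (-2))/3 = 1.
f(-2) = -16, f(-1) = -9, f(0) = -4, f(1) = -1.
T_3 = (Δs/2)·[f(s_0) + 2f(s_1) + 2f(s_2) + f(s_3)].
Sum = -21.5.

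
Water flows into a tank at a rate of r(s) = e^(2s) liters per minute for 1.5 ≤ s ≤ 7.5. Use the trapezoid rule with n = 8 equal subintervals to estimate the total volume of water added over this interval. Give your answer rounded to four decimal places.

1930057.4739

Δs = (7.5 − 1.5)/8 = 0.75.
r(1.5) ≈ 20.0855, r(2.25) ≈ 90.0171, r(3) ≈ 403.4288, r(3.75) ≈ 1808.0424, r(4.5) ≈ 8103.0839, r(5.25) ≈ 36315.5027, r(6) ≈ 162754.7914, r(6.75) ≈ 729416.3698, r(7.5) ≈ 3269017.3725.
T_8 = (Δs/2)·[r(s_0) + 2r(s_1) + ... + 2r(s_{7}) + r(s_8)].
Sum ≈ 1930057.4739.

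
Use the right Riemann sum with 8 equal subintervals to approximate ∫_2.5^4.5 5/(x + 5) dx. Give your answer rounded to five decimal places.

1.16457

Δx = (4.5 − 2.5)/8 = 0.25.
Right endpoints: 2.75, 3, 3.25, 3.5, 3.75, 4, 4.25, 4.5.
f(2.75) = 20/31, f(3) = 0.625, f(3.25) = 20/33, f(3.5) = 10/17, f(3.75) = 4/7, f(4) = 5/9, f(4.25) = 20/37, f(4.5) = 10/19.
Sum = Δx · [f(2.75) + f(3) + f(3.25) + ...].
Sum ≈ 1.16457.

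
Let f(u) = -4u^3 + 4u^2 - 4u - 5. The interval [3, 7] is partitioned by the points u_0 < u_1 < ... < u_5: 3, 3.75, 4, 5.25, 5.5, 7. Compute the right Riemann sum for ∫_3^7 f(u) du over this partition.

-2758.84375

Subinterval widths: 0.75, 0.25, 1.25, 0.25, 1.5.
Right endpoints: 3.75, 4, 5.25, 5.5, 7.
f(3.75) = -174.6875, f(4) = -213, f(5.25) = -494.5625, f(5.5) = -571.5, f(7) = -1209.
Sum = Σ Δu_i · f(u_i).
Sum = -2758.84375.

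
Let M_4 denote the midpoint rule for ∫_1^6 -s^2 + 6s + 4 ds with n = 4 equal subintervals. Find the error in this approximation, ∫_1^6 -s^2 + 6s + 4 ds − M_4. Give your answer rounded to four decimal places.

Exact integral: ∫_1^6 f(s) ds ≈ 53.333333.
M_4 = 53.984375.
Error ≈ 53.333333 − 53.984375 ≈ -0.6510.

-0.6510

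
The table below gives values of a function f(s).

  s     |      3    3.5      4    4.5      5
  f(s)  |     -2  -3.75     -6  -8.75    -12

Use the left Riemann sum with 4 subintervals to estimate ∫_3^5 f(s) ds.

-10.25

Δs = 0.5.
Sum = 0.5·[(-2) + (-3.75) + (-6) + (-8.75)] = -10.25.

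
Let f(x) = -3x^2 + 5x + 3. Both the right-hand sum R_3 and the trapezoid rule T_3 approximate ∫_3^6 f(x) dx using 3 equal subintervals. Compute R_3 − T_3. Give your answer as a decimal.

-33

R_3 = -147.
T_3 = -114.
R_3 − T_3 = -33.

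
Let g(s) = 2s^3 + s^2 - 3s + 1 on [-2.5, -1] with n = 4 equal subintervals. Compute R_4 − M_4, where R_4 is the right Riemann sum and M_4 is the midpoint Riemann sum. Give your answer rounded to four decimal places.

R_4 ≈ -1.458984.
M_4 ≈ -4.614258.
R_4 − M_4 ≈ 3.1553.

3.1553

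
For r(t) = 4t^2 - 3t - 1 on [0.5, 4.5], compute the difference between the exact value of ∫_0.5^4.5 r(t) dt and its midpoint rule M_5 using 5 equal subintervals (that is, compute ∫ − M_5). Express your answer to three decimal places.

0.853

Exact integral: ∫_0.5^4.5 r(t) dt ≈ 87.33333.
M_5 = 86.48.
Error ≈ 87.33333 − 86.48 ≈ 0.853.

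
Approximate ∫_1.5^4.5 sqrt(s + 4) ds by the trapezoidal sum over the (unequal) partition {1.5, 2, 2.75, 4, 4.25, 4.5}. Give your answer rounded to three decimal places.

7.919

Subinterval widths: 0.5, 0.75, 1.25, 0.25, 0.25.
f(1.5) ≈ 2.345, f(2) ≈ 2.449, f(2.75) ≈ 2.598, f(4) ≈ 2.828, f(4.25) ≈ 2.872, f(4.5) ≈ 2.915.
On each subinterval the trapezoid contributes (Δs_i/2)·[f(s_{i-1}) + f(s_i)].
Sum ≈ 7.919.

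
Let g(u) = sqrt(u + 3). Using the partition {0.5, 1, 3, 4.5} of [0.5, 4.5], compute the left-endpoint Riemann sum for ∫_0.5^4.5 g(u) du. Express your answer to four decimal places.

8.6096

Subinterval widths: 0.5, 2, 1.5.
Left endpoints: 0.5, 1, 3.
g(0.5) ≈ 1.8708, g(1) ≈ 2.0000, g(3) ≈ 2.4495.
Sum = Σ Δu_i · g(u_i).
Sum ≈ 8.6096.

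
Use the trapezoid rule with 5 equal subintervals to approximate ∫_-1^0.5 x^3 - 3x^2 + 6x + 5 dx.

Δx = (0.5 − (-1))/5 = 0.3.
f(-1) = -5, f(-0.7) = -1.013, f(-0.4) = 2.056, f(-0.1) = 4.369, f(0.2) = 6.088, f(0.5) = 7.375.
T_5 = (Δx/2)·[f(x_0) + 2f(x_1) + ... + 2f(x_{4}) + f(x_5)].
Sum = 3.80625.

3.80625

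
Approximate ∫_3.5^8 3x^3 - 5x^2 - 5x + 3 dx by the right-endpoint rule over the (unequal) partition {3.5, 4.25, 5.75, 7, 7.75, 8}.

Subinterval widths: 0.75, 1.5, 1.25, 0.75, 0.25.
Right endpoints: 4.25, 5.75, 7, 7.75, 8.
f(4.25) = 121.734375, f(5.75) = 379.265625, f(7) = 752, f(7.75) = 1060.390625, f(8) = 1179.
Sum = Σ Δx_i · f(x_i).
Sum = 2690.2421875.

2690.2421875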